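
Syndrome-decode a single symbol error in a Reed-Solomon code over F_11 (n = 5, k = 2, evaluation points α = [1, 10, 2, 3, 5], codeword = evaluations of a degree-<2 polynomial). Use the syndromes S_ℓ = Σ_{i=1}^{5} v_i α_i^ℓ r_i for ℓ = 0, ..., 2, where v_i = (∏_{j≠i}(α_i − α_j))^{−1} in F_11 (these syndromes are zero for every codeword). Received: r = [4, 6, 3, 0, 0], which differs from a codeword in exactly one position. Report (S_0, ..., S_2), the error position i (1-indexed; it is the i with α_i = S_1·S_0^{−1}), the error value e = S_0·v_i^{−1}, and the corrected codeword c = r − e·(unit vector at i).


S = (7, 10, 8), error at position 4, error magnitude e = 9, c = [4, 6, 3, 2, 0].

Step 1: column multipliers v_i = (∏_{j≠i}(α_i − α_j))^{−1} mod 11.
  i = 1 (α = 1): (1−10)(1−2)(1−3)(1−5) = (−9)·(−1)·(−2)·(−4) = 72 ≡ 6, so v_1 = 6^{−1} = 2 (mod 11).
  i = 2 (α = 10): (10−1)(10−2)(10−3)(10−5) = 9·8·7·5 = 2520 ≡ 1, so v_2 = 1^{−1} = 1 (mod 11).
  i = 3 (α = 2): (2−1)(2−10)(2−3)(2−5) = 1·(−8)·(−1)·(−3) = −24 ≡ 9, so v_3 = 9^{−1} = 5 (mod 11).
  i = 4 (α = 3): (3−1)(3−10)(3−2)(3−5) = 2·(−7)·1·(−2) = 28 ≡ 6, so v_4 = 6^{−1} = 2 (mod 11).
  i = 5 (α = 5): (5−1)(5−10)(5−2)(5−3) = 4·(−5)·3·2 = −120 ≡ 1, so v_5 = 1^{−1} = 1 (mod 11).
  v = [2, 1, 5, 2, 1].
Step 2: syndromes of r = [4, 6, 3, 0, 0] (all sums mod 11).
  S_0 = Σ v_i r_i = 2·4 + 1·6 + 5·3 + 2·0 + 1·0 = 29 ≡ 7.
  S_1 = Σ v_i α_i r_i = 2·1·4 + 1·10·6 + 5·2·3 + 2·3·0 + 1·5·0 = 98 ≡ 10.
  α_i^2 mod 11 = [1, 1, 4, 9, 3].
  S_2 = Σ v_i α_i^2 r_i = 2·1·4 + 1·1·6 + 5·4·3 + 2·9·0 + 1·3·0 = 74 ≡ 8.
  S = (7, 10, 8) ≠ 0, so r is not a codeword (an error is present).
Step 3: locate the error. For a single error e at position i, S_ℓ = v_i·e·α_i^ℓ, so α_err = S_1/S_0.
  S_0^{−1} = 7^{−1} = 8 (mod 11), so α_err = 10·8 = 80 ≡ 3 = α_4. Error position i = 4.
  Consistency check: S_2/S_1 = 8·10 = 80 ≡ 3 = α_err ✓ (single-error assumption holds).
Step 4: error magnitude e = S_0/v_4 = S_0·∏_{j≠4}(α_4 − α_j) = 7·6 = 42 ≡ 9 (mod 11).
Step 5: correct position 4: c_4 = r_4 − e = 0 − 9 ≡ 2 (mod 11). Hence c = [4, 6, 3, 2, 0].
  Check: interpolating c through the α_i gives m(x) = 5 + 10·x (degree < 2) with m(α_i) = c_i for every i, so c is indeed a codeword.


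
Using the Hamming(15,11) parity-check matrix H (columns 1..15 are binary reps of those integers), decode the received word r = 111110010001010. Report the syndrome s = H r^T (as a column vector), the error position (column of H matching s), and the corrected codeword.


s = (1, 0, 1, 1)^T, error position = 11, corrected codeword c = 111110010011010

Compute s = H r^T mod 2 one row at a time:
  s_1 = 1 + 0 + 0 + 0 + 1 + 0 + 1 + 0 = 3 ≡ 1 (mod 2).
  s_2 = 1 + 1 + 0 + 0 + 1 + 0 + 1 + 0 = 4 ≡ 0 (mod 2).
  s_3 = 1 + 1 + 0 + 0 + 0 + 0 + 1 + 0 = 3 ≡ 1 (mod 2).
  s_4 = 1 + 1 + 1 + 0 + 0 + 0 + 0 + 0 = 3 ≡ 1 (mod 2).
s = (1, 0, 1, 1)^T — this equals column 11 of H (binary 1011), so error is at position 11.
Correct: flip bit 11 of r = 111110010001010 to get c = 111110010011010.


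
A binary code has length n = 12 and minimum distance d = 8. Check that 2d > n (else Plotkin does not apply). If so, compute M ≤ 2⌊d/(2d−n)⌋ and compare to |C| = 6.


Plotkin bound M ≤ 4; given |C| = 6 > bound (violated).

Check applicability: 2d = 16, n = 12.
2d − n = 4 > 0, so Plotkin applies.
Compute d/(2d−n) = 8/4 ≈ 2.0000.
⌊d/(2d−n)⌋ = 2.
Plotkin bound: M ≤ 2·2 = 4.
Given |C| = 6, check: VIOLATED.
This |C| is above the Plotkin bound, so no binary code with n = 12, d = 8 and 6 codewords exists.


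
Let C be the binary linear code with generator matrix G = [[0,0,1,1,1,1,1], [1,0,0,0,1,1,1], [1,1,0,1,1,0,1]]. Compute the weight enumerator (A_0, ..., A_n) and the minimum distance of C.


Weight distribution: A_0 = 1, A_3 = 2, A_4 = 3, A_5 = 2. Minimum distance d = 3.

Enumerate all 2^3 = 8 messages m ∈ F_2^3.
For each, compute codeword c = mG in F_2^7, then tally its weight.
  m = 000 → c = 0000000, weight = 0.
  m = 100 → c = 0011111, weight = 5.
  m = 010 → c = 1000111, weight = 4.
  m = 110 → c = 1011000, weight = 3.
  m = 001 → c = 1101101, weight = 5.
  m = 101 → c = 1110010, weight = 4.
  m = 011 → c = 0101010, weight = 3.
  m = 111 → c = 0110101, weight = 4.
Tally weights:
  weight 0: 1 codewords.
  weight 3: 2 codewords.
  weight 4: 3 codewords.
  weight 5: 2 codewords.
Minimum distance d = smallest w > 0 with A_w > 0 = 3.
Sanity: Σ A_w = 8 = 2^3 = 8 ✓.


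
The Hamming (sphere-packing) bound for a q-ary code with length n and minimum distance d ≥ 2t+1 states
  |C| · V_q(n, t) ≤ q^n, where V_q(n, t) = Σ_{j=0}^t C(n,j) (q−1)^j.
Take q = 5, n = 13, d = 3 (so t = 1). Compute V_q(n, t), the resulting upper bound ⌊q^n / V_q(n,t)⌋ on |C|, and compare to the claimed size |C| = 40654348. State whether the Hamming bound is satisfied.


V_q(n, t) = 53, q^n = 1220703125, Hamming bound = 23032134, |C| = 40654348 > bound (violated).

Step 1: Compute V_q(n, t) = Σ_{j=0}^1 C(n, j) (q−1)^j.
  j = 0: C(13,0)·(4)^0 = 1·1 = 1.
  j = 1: C(13,1)·(4)^1 = 13·4 = 52.
  V_q(n, t) = 1 + 52 = 53.
Step 2: q^n = 5^13 = 1220703125.
Step 3: Hamming bound ⌊q^n / V_q(n,t)⌋ = ⌊1220703125/53⌋ = 23032134.
Step 4: Compare |C| = 40654348 to 23032134: violated.
The claimed |C| lies above the Hamming bound, so no 5-ary code of length 13 with d ≥ 3 can have 40654348 codewords.


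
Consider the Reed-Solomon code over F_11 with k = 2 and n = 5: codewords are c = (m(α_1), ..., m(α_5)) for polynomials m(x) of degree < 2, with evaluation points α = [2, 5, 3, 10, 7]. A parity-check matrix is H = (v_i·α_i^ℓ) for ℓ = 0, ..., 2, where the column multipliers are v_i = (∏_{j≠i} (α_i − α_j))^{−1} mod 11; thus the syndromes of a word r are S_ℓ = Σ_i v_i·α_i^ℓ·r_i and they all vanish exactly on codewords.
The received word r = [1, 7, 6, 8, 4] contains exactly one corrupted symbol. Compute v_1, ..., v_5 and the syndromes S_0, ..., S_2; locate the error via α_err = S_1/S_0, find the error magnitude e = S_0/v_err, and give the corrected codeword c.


S = (7, 2, 10), error at position 2, error magnitude e = 2, c = [1, 5, 6, 8, 4].

Step 1: column multipliers v_i = (∏_{j≠i}(α_i − α_j))^{−1} mod 11.
  i = 1 (α = 2): (2−5)(2−3)(2−10)(2−7) = (−3)·(−1)·(−8)·(−5) = 120 ≡ 10, so v_1 = 10^{−1} = 10 (mod 11).
  i = 2 (α = 5): (5−2)(5−3)(5−10)(5−7) = 3·2·(−5)·(−2) = 60 ≡ 5, so v_2 = 5^{−1} = 9 (mod 11).
  i = 3 (α = 3): (3−2)(3−5)(3−10)(3−7) = 1·(−2)·(−7)·(−4) = −56 ≡ 10, so v_3 = 10^{−1} = 10 (mod 11).
  i = 4 (α = 10): (10−2)(10−5)(10−3)(10−7) = 8·5·7·3 = 840 ≡ 4, so v_4 = 4^{−1} = 3 (mod 11).
  i = 5 (α = 7): (7−2)(7−5)(7−3)(7−10) = 5·2·4·(−3) = −120 ≡ 1, so v_5 = 1^{−1} = 1 (mod 11).
  v = [10, 9, 10, 3, 1].
Step 2: syndromes of r = [1, 7, 6, 8, 4] (all sums mod 11).
  S_0 = Σ v_i r_i = 10·1 + 9·7 + 10·6 + 3·8 + 1·4 = 161 ≡ 7.
  S_1 = Σ v_i α_i r_i = 10·2·1 + 9·5·7 + 10·3·6 + 3·10·8 + 1·7·4 = 783 ≡ 2.
  α_i^2 mod 11 = [4, 3, 9, 1, 5].
  S_2 = Σ v_i α_i^2 r_i = 10·4·1 + 9·3·7 + 10·9·6 + 3·1·8 + 1·5·4 = 813 ≡ 10.
  S = (7, 2, 10) ≠ 0, so r is not a codeword (an error is present).
Step 3: locate the error. For a single error e at position i, S_ℓ = v_i·e·α_i^ℓ, so α_err = S_1/S_0.
  S_0^{−1} = 7^{−1} = 8 (mod 11), so α_err = 2·8 = 16 ≡ 5 = α_2. Error position i = 2.
  Consistency check: S_2/S_1 = 10·6 = 60 ≡ 5 = α_err ✓ (single-error assumption holds).
Step 4: error magnitude e = S_0/v_2 = S_0·∏_{j≠2}(α_2 − α_j) = 7·5 = 35 ≡ 2 (mod 11).
Step 5: correct position 2: c_2 = r_2 − e = 7 − 2 ≡ 5 (mod 11). Hence c = [1, 5, 6, 8, 4].
  Check: interpolating c through the α_i gives m(x) = 2 + 5·x (degree < 2) with m(α_i) = c_i for every i, so c is indeed a codeword.


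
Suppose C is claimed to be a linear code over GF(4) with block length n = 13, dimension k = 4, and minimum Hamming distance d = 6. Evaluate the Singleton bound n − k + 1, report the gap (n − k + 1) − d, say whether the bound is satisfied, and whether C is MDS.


Singleton RHS = n − k + 1 = 10, slack = 4, bound satisfied, not MDS.

Singleton bound: d ≤ n − k + 1.
Here n = 13, k = 4, so n − k + 1 = 10.
Given d = 6, check d ≤ 10: YES.
Slack = (n − k + 1) − d = 4.
The code is NOT MDS (slack = 4 > 0).
Description: the claimed parameters are [13, 4, 6]_4; such a code would be non-MDS.


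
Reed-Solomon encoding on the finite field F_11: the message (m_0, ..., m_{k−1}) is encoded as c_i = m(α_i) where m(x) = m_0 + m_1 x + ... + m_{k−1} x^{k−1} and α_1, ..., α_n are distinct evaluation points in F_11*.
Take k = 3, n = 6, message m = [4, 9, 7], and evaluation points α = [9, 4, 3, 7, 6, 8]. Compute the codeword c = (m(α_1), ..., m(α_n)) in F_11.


c = [3, 9, 6, 3, 2, 7]

Message polynomial: m(x) = 4 + 9·x + 7·x^2 (mod 11).
For each evaluation point α_i, compute m(α_i) mod 11:
  α_1 = 9: Horner steps 7 → 6 → 3, so m(9) = 3.
  α_2 = 4: Horner steps 7 → 4 → 9, so m(4) = 9.
  α_3 = 3: Horner steps 7 → 8 → 6, so m(3) = 6.
  α_4 = 7: Horner steps 7 → 3 → 3, so m(7) = 3.
  α_5 = 6: Horner steps 7 → 7 → 2, so m(6) = 2.
  α_6 = 8: Horner steps 7 → 10 → 7, so m(8) = 7.
Codeword c = [3, 9, 6, 3, 2, 7] ∈ F_11^6.


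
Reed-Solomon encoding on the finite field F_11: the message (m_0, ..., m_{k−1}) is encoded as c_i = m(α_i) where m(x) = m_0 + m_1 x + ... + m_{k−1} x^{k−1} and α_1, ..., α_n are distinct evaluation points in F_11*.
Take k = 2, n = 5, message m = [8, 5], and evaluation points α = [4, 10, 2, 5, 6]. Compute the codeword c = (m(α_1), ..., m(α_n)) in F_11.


c = [6, 3, 7, 0, 5]

Message polynomial: m(x) = 8 + 5·x (mod 11).
For each evaluation point α_i, compute m(α_i) mod 11:
  α_1 = 4: Horner steps 5 → 6, so m(4) = 6.
  α_2 = 10: Horner steps 5 → 3, so m(10) = 3.
  α_3 = 2: Horner steps 5 → 7, so m(2) = 7.
  α_4 = 5: Horner steps 5 → 0, so m(5) = 0.
  α_5 = 6: Horner steps 5 → 5, so m(6) = 5.
Codeword c = [6, 3, 7, 0, 5] ∈ F_11^5.


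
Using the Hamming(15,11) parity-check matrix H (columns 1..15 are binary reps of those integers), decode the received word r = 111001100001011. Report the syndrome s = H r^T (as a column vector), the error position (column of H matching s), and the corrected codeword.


s = (1, 1, 0, 0)^T, error position = 12, corrected codeword c = 111001100000011

Compute s = H r^T mod 2 one row at a time:
  s_1 = 0 + 0 + 0 + 0 + 1 + 0 + 1 + 1 = 3 ≡ 1 (mod 2).
  s_2 = 0 + 0 + 1 + 1 + 1 + 0 + 1 + 1 = 5 ≡ 1 (mod 2).
  s_3 = 1 + 1 + 1 + 1 + 0 + 0 + 1 + 1 = 6 ≡ 0 (mod 2).
  s_4 = 1 + 1 + 0 + 1 + 0 + 0 + 0 + 1 = 4 ≡ 0 (mod 2).
s = (1, 1, 0, 0)^T — this equals column 12 of H (binary 1100), so error is at position 12.
Correct: flip bit 12 of r = 111001100001011 to get c = 111001100000011.


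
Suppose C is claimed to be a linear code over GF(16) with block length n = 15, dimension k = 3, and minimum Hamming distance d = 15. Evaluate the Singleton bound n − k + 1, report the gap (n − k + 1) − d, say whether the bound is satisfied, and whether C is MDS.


Singleton RHS = n − k + 1 = 13, slack = -2, bound violated (no such code; not MDS).

Singleton bound: d ≤ n − k + 1.
Here n = 15, k = 3, so n − k + 1 = 13.
Given d = 15, check d ≤ 13: NO.
Slack = (n − k + 1) − d = -2.
The slack is negative: d = 15 exceeds n − k + 1 = 13 by 2, so the Singleton bound is violated and no linear [15, 3, 15]_16 code can exist. In particular it is not MDS (MDS requires d = n − k + 1 exactly).
Description: the claimed parameters are [15, 3, 15]_16; such a code would be impossible (violates the Singleton bound).


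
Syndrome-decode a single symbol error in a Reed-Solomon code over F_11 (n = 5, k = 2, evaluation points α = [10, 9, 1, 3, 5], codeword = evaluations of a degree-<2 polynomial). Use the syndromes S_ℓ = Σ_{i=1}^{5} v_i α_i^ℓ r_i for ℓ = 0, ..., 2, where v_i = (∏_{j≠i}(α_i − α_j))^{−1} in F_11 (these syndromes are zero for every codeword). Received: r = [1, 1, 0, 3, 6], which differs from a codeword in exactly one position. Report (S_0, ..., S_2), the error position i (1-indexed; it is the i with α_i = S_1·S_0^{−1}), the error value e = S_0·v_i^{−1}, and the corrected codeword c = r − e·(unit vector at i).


S = (10, 1, 10), error at position 1, error magnitude e = 4, c = [8, 1, 0, 3, 6].

Step 1: column multipliers v_i = (∏_{j≠i}(α_i − α_j))^{−1} mod 11.
  i = 1 (α = 10): (10−9)(10−1)(10−3)(10−5) = 1·9·7·5 = 315 ≡ 7, so v_1 = 7^{−1} = 8 (mod 11).
  i = 2 (α = 9): (9−10)(9−1)(9−3)(9−5) = (−1)·8·6·4 = −192 ≡ 6, so v_2 = 6^{−1} = 2 (mod 11).
  i = 3 (α = 1): (1−10)(1−9)(1−3)(1−5) = (−9)·(−8)·(−2)·(−4) = 576 ≡ 4, so v_3 = 4^{−1} = 3 (mod 11).
  i = 4 (α = 3): (3−10)(3−9)(3−1)(3−5) = (−7)·(−6)·2·(−2) = −168 ≡ 8, so v_4 = 8^{−1} = 7 (mod 11).
  i = 5 (α = 5): (5−10)(5−9)(5−1)(5−3) = (−5)·(−4)·4·2 = 160 ≡ 6, so v_5 = 6^{−1} = 2 (mod 11).
  v = [8, 2, 3, 7, 2].
Step 2: syndromes of r = [1, 1, 0, 3, 6] (all sums mod 11).
  S_0 = Σ v_i r_i = 8·1 + 2·1 + 3·0 + 7·3 + 2·6 = 43 ≡ 10.
  S_1 = Σ v_i α_i r_i = 8·10·1 + 2·9·1 + 3·1·0 + 7·3·3 + 2·5·6 = 221 ≡ 1.
  α_i^2 mod 11 = [1, 4, 1, 9, 3].
  S_2 = Σ v_i α_i^2 r_i = 8·1·1 + 2·4·1 + 3·1·0 + 7·9·3 + 2·3·6 = 241 ≡ 10.
  S = (10, 1, 10) ≠ 0, so r is not a codeword (an error is present).
Step 3: locate the error. For a single error e at position i, S_ℓ = v_i·e·α_i^ℓ, so α_err = S_1/S_0.
  S_0^{−1} = 10^{−1} = 10 (mod 11), so α_err = 1·10 = 10 ≡ 10 = α_1. Error position i = 1.
  Consistency check: S_2/S_1 = 10·1 = 10 ≡ 10 = α_err ✓ (single-error assumption holds).
Step 4: error magnitude e = S_0/v_1 = S_0·∏_{j≠1}(α_1 − α_j) = 10·7 = 70 ≡ 4 (mod 11).
Step 5: correct position 1: c_1 = r_1 − e = 1 − 4 ≡ 8 (mod 11). Hence c = [8, 1, 0, 3, 6].
  Check: interpolating c through the α_i gives m(x) = 4 + 7·x (degree < 2) with m(α_i) = c_i for every i, so c is indeed a codeword.


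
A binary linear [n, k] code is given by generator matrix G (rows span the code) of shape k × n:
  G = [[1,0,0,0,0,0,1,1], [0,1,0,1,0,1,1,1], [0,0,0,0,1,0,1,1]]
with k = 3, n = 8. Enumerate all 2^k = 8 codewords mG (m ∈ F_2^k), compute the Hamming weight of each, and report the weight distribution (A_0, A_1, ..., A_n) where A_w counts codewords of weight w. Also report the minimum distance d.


Weight distribution: A_0 = 1, A_2 = 1, A_3 = 2, A_4 = 2, A_5 = 1, A_7 = 1. Minimum distance d = 2.

Enumerate all 2^3 = 8 messages m ∈ F_2^3.
For each, compute codeword c = mG in F_2^8, then tally its weight.
  m = 000 → c = 00000000, weight = 0.
  m = 100 → c = 10000011, weight = 3.
  m = 010 → c = 01010111, weight = 5.
  m = 110 → c = 11010100, weight = 4.
  m = 001 → c = 00001011, weight = 3.
  m = 101 → c = 10001000, weight = 2.
  m = 011 → c = 01011100, weight = 4.
  m = 111 → c = 11011111, weight = 7.
Tally weights:
  weight 0: 1 codewords.
  weight 2: 1 codewords.
  weight 3: 2 codewords.
  weight 4: 2 codewords.
  weight 5: 1 codewords.
  weight 7: 1 codewords.
Minimum distance d = smallest w > 0 with A_w > 0 = 2.
Sanity: Σ A_w = 8 = 2^3 = 8 ✓.


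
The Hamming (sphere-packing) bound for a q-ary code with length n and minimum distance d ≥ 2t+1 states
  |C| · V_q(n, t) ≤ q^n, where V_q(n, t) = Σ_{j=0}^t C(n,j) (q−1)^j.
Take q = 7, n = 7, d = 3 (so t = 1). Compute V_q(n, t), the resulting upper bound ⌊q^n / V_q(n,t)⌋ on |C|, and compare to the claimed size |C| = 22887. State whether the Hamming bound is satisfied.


V_q(n, t) = 43, q^n = 823543, Hamming bound = 19152, |C| = 22887 > bound (violated).

Step 1: Compute V_q(n, t) = Σ_{j=0}^1 C(n, j) (q−1)^j.
  j = 0: C(7,0)·(6)^0 = 1·1 = 1.
  j = 1: C(7,1)·(6)^1 = 7·6 = 42.
  V_q(n, t) = 1 + 42 = 43.
Step 2: q^n = 7^7 = 823543.
Step 3: Hamming bound ⌊q^n / V_q(n,t)⌋ = ⌊823543/43⌋ = 19152.
Step 4: Compare |C| = 22887 to 19152: violated.
The claimed |C| lies above the Hamming bound, so no 7-ary code of length 7 with d ≥ 3 can have 22887 codewords.


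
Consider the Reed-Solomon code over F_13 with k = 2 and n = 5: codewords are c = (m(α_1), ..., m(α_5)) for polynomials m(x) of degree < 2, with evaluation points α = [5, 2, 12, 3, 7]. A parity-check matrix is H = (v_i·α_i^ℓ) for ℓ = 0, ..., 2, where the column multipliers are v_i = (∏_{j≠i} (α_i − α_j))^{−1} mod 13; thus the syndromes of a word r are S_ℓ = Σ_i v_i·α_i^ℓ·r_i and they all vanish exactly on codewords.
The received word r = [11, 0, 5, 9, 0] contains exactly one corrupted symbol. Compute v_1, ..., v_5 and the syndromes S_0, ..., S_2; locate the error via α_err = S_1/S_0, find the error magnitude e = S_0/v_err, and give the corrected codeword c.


S = (10, 7, 1), error at position 2, error magnitude e = 5, c = [11, 8, 5, 9, 0].

Step 1: column multipliers v_i = (∏_{j≠i}(α_i − α_j))^{−1} mod 13.
  i = 1 (α = 5): (5−2)(5−12)(5−3)(5−7) = 3·(−7)·2·(−2) = 84 ≡ 6, so v_1 = 6^{−1} = 11 (mod 13).
  i = 2 (α = 2): (2−5)(2−12)(2−3)(2−7) = (−3)·(−10)·(−1)·(−5) = 150 ≡ 7, so v_2 = 7^{−1} = 2 (mod 13).
  i = 3 (α = 12): (12−5)(12−2)(12−3)(12−7) = 7·10·9·5 = 3150 ≡ 4, so v_3 = 4^{−1} = 10 (mod 13).
  i = 4 (α = 3): (3−5)(3−2)(3−12)(3−7) = (−2)·1·(−9)·(−4) = −72 ≡ 6, so v_4 = 6^{−1} = 11 (mod 13).
  i = 5 (α = 7): (7−5)(7−2)(7−12)(7−3) = 2·5·(−5)·4 = −200 ≡ 8, so v_5 = 8^{−1} = 5 (mod 13).
  v = [11, 2, 10, 11, 5].
Step 2: syndromes of r = [11, 0, 5, 9, 0] (all sums mod 13).
  S_0 = Σ v_i r_i = 11·11 + 2·0 + 10·5 + 11·9 + 5·0 = 270 ≡ 10.
  S_1 = Σ v_i α_i r_i = 11·5·11 + 2·2·0 + 10·12·5 + 11·3·9 + 5·7·0 = 1502 ≡ 7.
  α_i^2 mod 13 = [12, 4, 1, 9, 10].
  S_2 = Σ v_i α_i^2 r_i = 11·12·11 + 2·4·0 + 10·1·5 + 11·9·9 + 5·10·0 = 2393 ≡ 1.
  S = (10, 7, 1) ≠ 0, so r is not a codeword (an error is present).
Step 3: locate the error. For a single error e at position i, S_ℓ = v_i·e·α_i^ℓ, so α_err = S_1/S_0.
  S_0^{−1} = 10^{−1} = 4 (mod 13), so α_err = 7·4 = 28 ≡ 2 = α_2. Error position i = 2.
  Consistency check: S_2/S_1 = 1·2 = 2 ≡ 2 = α_err ✓ (single-error assumption holds).
Step 4: error magnitude e = S_0/v_2 = S_0·∏_{j≠2}(α_2 − α_j) = 10·7 = 70 ≡ 5 (mod 13).
Step 5: correct position 2: c_2 = r_2 − e = 0 − 5 ≡ 8 (mod 13). Hence c = [11, 8, 5, 9, 0].
  Check: interpolating c through the α_i gives m(x) = 6 + 1·x (degree < 2) with m(α_i) = c_i for every i, so c is indeed a codeword.


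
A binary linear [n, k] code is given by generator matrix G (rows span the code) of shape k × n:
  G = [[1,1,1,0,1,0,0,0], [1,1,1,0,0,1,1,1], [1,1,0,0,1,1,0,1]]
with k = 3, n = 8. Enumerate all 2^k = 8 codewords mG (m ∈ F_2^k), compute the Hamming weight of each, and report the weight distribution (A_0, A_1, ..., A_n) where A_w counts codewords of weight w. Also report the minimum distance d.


Weight distribution: A_0 = 1, A_3 = 3, A_4 = 2, A_5 = 1, A_6 = 1. Minimum distance d = 3.

Enumerate all 2^3 = 8 messages m ∈ F_2^3.
For each, compute codeword c = mG in F_2^8, then tally its weight.
  m = 000 → c = 00000000, weight = 0.
  m = 100 → c = 11101000, weight = 4.
  m = 010 → c = 11100111, weight = 6.
  m = 110 → c = 00001111, weight = 4.
  m = 001 → c = 11001101, weight = 5.
  m = 101 → c = 00100101, weight = 3.
  m = 011 → c = 00101010, weight = 3.
  m = 111 → c = 11000010, weight = 3.
Tally weights:
  weight 0: 1 codewords.
  weight 3: 3 codewords.
  weight 4: 2 codewords.
  weight 5: 1 codewords.
  weight 6: 1 codewords.
Minimum distance d = smallest w > 0 with A_w > 0 = 3.
Sanity: Σ A_w = 8 = 2^3 = 8 ✓.


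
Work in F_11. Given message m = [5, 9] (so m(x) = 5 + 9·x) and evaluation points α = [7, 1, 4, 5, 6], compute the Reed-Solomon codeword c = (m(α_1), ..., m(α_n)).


c = [2, 3, 8, 6, 4]

Message polynomial: m(x) = 5 + 9·x (mod 11).
For each evaluation point α_i, compute m(α_i) mod 11:
  α_1 = 7: Horner steps 9 → 2, so m(7) = 2.
  α_2 = 1: Horner steps 9 → 3, so m(1) = 3.
  α_3 = 4: Horner steps 9 → 8, so m(4) = 8.
  α_4 = 5: Horner steps 9 → 6, so m(5) = 6.
  α_5 = 6: Horner steps 9 → 4, so m(6) = 4.
Codeword c = [2, 3, 8, 6, 4] ∈ F_11^5.


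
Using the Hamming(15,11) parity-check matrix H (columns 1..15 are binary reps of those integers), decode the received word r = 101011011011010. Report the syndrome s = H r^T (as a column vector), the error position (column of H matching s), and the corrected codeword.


s = (1, 0, 0, 1)^T, error position = 9, corrected codeword c = 101011010011010

Compute s = H r^T mod 2 one row at a time:
  s_1 = 1 + 1 + 0 + 1 + 1 + 0 + 1 + 0 = 5 ≡ 1 (mod 2).
  s_2 = 0 + 1 + 1 + 0 + 1 + 0 + 1 + 0 = 4 ≡ 0 (mod 2).
  s_3 = 0 + 1 + 1 + 0 + 0 + 1 + 1 + 0 = 4 ≡ 0 (mod 2).
  s_4 = 1 + 1 + 1 + 0 + 1 + 1 + 0 + 0 = 5 ≡ 1 (mod 2).
s = (1, 0, 0, 1)^T — this equals column 9 of H (binary 1001), so error is at position 9.
Correct: flip bit 9 of r = 101011011011010 to get c = 101011010011010.


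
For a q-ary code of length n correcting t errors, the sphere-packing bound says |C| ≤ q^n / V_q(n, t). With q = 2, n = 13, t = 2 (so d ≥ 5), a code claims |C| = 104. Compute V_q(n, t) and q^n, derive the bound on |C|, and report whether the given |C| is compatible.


V_q(n, t) = 92, q^n = 8192, Hamming bound = 89, |C| = 104 > bound (violated).

Step 1: Compute V_q(n, t) = Σ_{j=0}^2 C(n, j) (q−1)^j.
  j = 0: C(13,0)·(1)^0 = 1·1 = 1.
  j = 1: C(13,1)·(1)^1 = 13·1 = 13.
  j = 2: C(13,2)·(1)^2 = 78·1 = 78.
  V_q(n, t) = 1 + 13 + 78 = 92.
Step 2: q^n = 2^13 = 8192.
Step 3: Hamming bound ⌊q^n / V_q(n,t)⌋ = ⌊8192/92⌋ = 89.
Step 4: Compare |C| = 104 to 89: violated.
The claimed |C| lies above the Hamming bound, so no 2-ary code of length 13 with d ≥ 5 can have 104 codewords.


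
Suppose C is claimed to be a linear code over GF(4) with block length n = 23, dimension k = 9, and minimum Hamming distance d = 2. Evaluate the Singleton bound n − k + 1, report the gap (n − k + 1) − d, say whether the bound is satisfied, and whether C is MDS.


Singleton RHS = n − k + 1 = 15, slack = 13, bound satisfied, not MDS.

Singleton bound: d ≤ n − k + 1.
Here n = 23, k = 9, so n − k + 1 = 15.
Given d = 2, check d ≤ 15: YES.
Slack = (n − k + 1) − d = 13.
The code is NOT MDS (slack = 13 > 0).
Description: the claimed parameters are [23, 9, 2]_4; such a code would be non-MDS.


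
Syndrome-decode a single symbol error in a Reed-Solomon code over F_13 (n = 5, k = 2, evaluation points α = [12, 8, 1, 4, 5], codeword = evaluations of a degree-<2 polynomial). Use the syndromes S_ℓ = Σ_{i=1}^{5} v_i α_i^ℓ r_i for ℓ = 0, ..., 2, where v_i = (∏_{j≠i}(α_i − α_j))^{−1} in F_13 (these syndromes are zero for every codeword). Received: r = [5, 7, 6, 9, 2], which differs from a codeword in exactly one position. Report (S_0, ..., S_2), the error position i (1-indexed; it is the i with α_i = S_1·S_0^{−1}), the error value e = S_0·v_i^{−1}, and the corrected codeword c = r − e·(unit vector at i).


S = (2, 2, 2), error at position 3, error magnitude e = 2, c = [5, 7, 4, 9, 2].

Step 1: column multipliers v_i = (∏_{j≠i}(α_i − α_j))^{−1} mod 13.
  i = 1 (α = 12): (12−8)(12−1)(12−4)(12−5) = 4·11·8·7 = 2464 ≡ 7, so v_1 = 7^{−1} = 2 (mod 13).
  i = 2 (α = 8): (8−12)(8−1)(8−4)(8−5) = (−4)·7·4·3 = −336 ≡ 2, so v_2 = 2^{−1} = 7 (mod 13).
  i = 3 (α = 1): (1−12)(1−8)(1−4)(1−5) = (−11)·(−7)·(−3)·(−4) = 924 ≡ 1, so v_3 = 1^{−1} = 1 (mod 13).
  i = 4 (α = 4): (4−12)(4−8)(4−1)(4−5) = (−8)·(−4)·3·(−1) = −96 ≡ 8, so v_4 = 8^{−1} = 5 (mod 13).
  i = 5 (α = 5): (5−12)(5−8)(5−1)(5−4) = (−7)·(−3)·4·1 = 84 ≡ 6, so v_5 = 6^{−1} = 11 (mod 13).
  v = [2, 7, 1, 5, 11].
Step 2: syndromes of r = [5, 7, 6, 9, 2] (all sums mod 13).
  S_0 = Σ v_i r_i = 2·5 + 7·7 + 1·6 + 5·9 + 11·2 = 132 ≡ 2.
  S_1 = Σ v_i α_i r_i = 2·12·5 + 7·8·7 + 1·1·6 + 5·4·9 + 11·5·2 = 808 ≡ 2.
  α_i^2 mod 13 = [1, 12, 1, 3, 12].
  S_2 = Σ v_i α_i^2 r_i = 2·1·5 + 7·12·7 + 1·1·6 + 5·3·9 + 11·12·2 = 1003 ≡ 2.
  S = (2, 2, 2) ≠ 0, so r is not a codeword (an error is present).
Step 3: locate the error. For a single error e at position i, S_ℓ = v_i·e·α_i^ℓ, so α_err = S_1/S_0.
  S_0^{−1} = 2^{−1} = 7 (mod 13), so α_err = 2·7 = 14 ≡ 1 = α_3. Error position i = 3.
  Consistency check: S_2/S_1 = 2·7 = 14 ≡ 1 = α_err ✓ (single-error assumption holds).
Step 4: error magnitude e = S_0/v_3 = S_0·∏_{j≠3}(α_3 − α_j) = 2·1 = 2 ≡ 2 (mod 13).
Step 5: correct position 3: c_3 = r_3 − e = 6 − 2 ≡ 4 (mod 13). Hence c = [5, 7, 4, 9, 2].
  Check: interpolating c through the α_i gives m(x) = 11 + 6·x (degree < 2) with m(α_i) = c_i for every i, so c is indeed a codeword.


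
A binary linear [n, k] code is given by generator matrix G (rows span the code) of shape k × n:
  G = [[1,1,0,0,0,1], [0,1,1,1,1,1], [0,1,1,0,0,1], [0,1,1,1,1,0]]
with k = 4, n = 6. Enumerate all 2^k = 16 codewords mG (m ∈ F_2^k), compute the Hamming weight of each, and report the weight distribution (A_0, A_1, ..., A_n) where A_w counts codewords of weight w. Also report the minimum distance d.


Weight distribution: A_0 = 1, A_1 = 1, A_2 = 4, A_3 = 4, A_4 = 3, A_5 = 3. Minimum distance d = 1.

Enumerate all 2^4 = 16 messages m ∈ F_2^4.
For each, compute codeword c = mG in F_2^6, then tally its weight.
  m = 0000 → c = 000000, weight = 0.
  m = 1000 → c = 110001, weight = 3.
  m = 0100 → c = 011111, weight = 5.
  m = 1100 → c = 101110, weight = 4.
  m = 0010 → c = 011001, weight = 3.
  m = 1010 → c = 101000, weight = 2.
  m = 0110 → c = 000110, weight = 2.
  m = 1110 → c = 110111, weight = 5.
  m = 0001 → c = 011110, weight = 4.
  m = 1001 → c = 101111, weight = 5.
  m = 0101 → c = 000001, weight = 1.
  m = 1101 → c = 110000, weight = 2.
  m = 0011 → c = 000111, weight = 3.
  m = 1011 → c = 110110, weight = 4.
  m = 0111 → c = 011000, weight = 2.
  m = 1111 → c = 101001, weight = 3.
Tally weights:
  weight 0: 1 codewords.
  weight 1: 1 codewords.
  weight 2: 4 codewords.
  weight 3: 4 codewords.
  weight 4: 3 codewords.
  weight 5: 3 codewords.
Minimum distance d = smallest w > 0 with A_w > 0 = 1.
Sanity: Σ A_w = 16 = 2^4 = 16 ✓.


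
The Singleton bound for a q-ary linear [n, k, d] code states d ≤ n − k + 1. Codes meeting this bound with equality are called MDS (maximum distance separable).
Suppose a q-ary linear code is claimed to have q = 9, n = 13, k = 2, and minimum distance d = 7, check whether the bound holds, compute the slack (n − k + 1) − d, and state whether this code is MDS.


Singleton RHS = n − k + 1 = 12, slack = 5, bound satisfied, not MDS.

Singleton bound: d ≤ n − k + 1.
Here n = 13, k = 2, so n − k + 1 = 12.
Given d = 7, check d ≤ 12: YES.
Slack = (n − k + 1) − d = 5.
The code is NOT MDS (slack = 5 > 0).
Description: the claimed parameters are [13, 2, 7]_9; such a code would be non-MDS.


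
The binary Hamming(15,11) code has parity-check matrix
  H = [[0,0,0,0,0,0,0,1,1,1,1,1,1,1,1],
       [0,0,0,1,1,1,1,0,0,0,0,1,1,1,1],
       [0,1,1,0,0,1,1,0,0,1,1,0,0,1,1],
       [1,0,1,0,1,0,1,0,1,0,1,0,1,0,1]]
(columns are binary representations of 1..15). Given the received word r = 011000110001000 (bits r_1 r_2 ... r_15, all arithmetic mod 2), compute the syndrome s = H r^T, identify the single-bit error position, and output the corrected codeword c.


s = (0, 0, 1, 0)^T, error position = 2, corrected codeword c = 001000110001000

Compute s = H r^T mod 2 one row at a time:
  s_1 = 1 + 0 + 0 + 0 + 1 + 0 + 0 + 0 = 2 ≡ 0 (mod 2).
  s_2 = 0 + 0 + 0 + 1 + 1 + 0 + 0 + 0 = 2 ≡ 0 (mod 2).
  s_3 = 1 + 1 + 0 + 1 + 0 + 0 + 0 + 0 = 3 ≡ 1 (mod 2).
  s_4 = 0 + 1 + 0 + 1 + 0 + 0 + 0 + 0 = 2 ≡ 0 (mod 2).
s = (0, 0, 1, 0)^T — this equals column 2 of H (binary 0010), so error is at position 2.
Correct: flip bit 2 of r = 011000110001000 to get c = 001000110001000.


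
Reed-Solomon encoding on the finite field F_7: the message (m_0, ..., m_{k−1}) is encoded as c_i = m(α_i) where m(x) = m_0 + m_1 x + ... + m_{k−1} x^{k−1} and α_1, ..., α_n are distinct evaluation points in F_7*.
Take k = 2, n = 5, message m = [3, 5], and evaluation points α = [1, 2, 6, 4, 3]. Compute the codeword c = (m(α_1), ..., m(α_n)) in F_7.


c = [1, 6, 5, 2, 4]

Message polynomial: m(x) = 3 + 5·x (mod 7).
For each evaluation point α_i, compute m(α_i) mod 7:
  α_1 = 1: Horner steps 5 → 1, so m(1) = 1.
  α_2 = 2: Horner steps 5 → 6, so m(2) = 6.
  α_3 = 6: Horner steps 5 → 5, so m(6) = 5.
  α_4 = 4: Horner steps 5 → 2, so m(4) = 2.
  α_5 = 3: Horner steps 5 → 4, so m(3) = 4.
Codeword c = [1, 6, 5, 2, 4] ∈ F_7^5.


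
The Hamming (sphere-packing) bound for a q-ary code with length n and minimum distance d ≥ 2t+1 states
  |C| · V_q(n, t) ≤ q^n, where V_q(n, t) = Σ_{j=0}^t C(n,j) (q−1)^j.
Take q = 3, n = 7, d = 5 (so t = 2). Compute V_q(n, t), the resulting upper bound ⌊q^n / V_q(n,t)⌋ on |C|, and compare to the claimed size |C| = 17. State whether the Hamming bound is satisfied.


V_q(n, t) = 99, q^n = 2187, Hamming bound = 22, |C| = 17 ≤ bound (satisfied).

Step 1: Compute V_q(n, t) = Σ_{j=0}^2 C(n, j) (q−1)^j.
  j = 0: C(7,0)·(2)^0 = 1·1 = 1.
  j = 1: C(7,1)·(2)^1 = 7·2 = 14.
  j = 2: C(7,2)·(2)^2 = 21·4 = 84.
  V_q(n, t) = 1 + 14 + 84 = 99.
Step 2: q^n = 3^7 = 2187.
Step 3: Hamming bound ⌊q^n / V_q(n,t)⌋ = ⌊2187/99⌋ = 22.
Step 4: Compare |C| = 17 to 22: satisfied.
The claimed |C| lies below the Hamming bound.


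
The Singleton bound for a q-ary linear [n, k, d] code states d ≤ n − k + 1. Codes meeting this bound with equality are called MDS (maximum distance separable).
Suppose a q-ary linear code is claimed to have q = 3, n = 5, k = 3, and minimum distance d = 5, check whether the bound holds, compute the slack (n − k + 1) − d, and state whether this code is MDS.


Singleton RHS = n − k + 1 = 3, slack = -2, bound violated (no such code; not MDS).

Singleton bound: d ≤ n − k + 1.
Here n = 5, k = 3, so n − k + 1 = 3.
Given d = 5, check d ≤ 3: NO.
Slack = (n − k + 1) − d = -2.
The slack is negative: d = 5 exceeds n − k + 1 = 3 by 2, so the Singleton bound is violated and no linear [5, 3, 5]_3 code can exist. In particular it is not MDS (MDS requires d = n − k + 1 exactly).
Description: the claimed parameters are [5, 3, 5]_3; such a code would be impossible (violates the Singleton bound).


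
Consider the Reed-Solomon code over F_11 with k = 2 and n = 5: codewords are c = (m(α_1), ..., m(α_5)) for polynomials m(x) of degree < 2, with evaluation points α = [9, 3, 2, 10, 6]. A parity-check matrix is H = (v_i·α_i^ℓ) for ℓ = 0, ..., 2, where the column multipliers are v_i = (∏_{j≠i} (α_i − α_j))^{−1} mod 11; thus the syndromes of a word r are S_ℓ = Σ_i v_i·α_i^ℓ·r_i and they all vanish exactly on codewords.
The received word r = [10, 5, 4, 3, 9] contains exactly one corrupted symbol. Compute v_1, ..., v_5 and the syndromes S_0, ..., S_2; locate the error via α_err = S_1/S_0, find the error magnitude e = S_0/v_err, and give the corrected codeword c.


S = (5, 4, 1), error at position 2, error magnitude e = 8, c = [10, 8, 4, 3, 9].

Step 1: column multipliers v_i = (∏_{j≠i}(α_i − α_j))^{−1} mod 11.
  i = 1 (α = 9): (9−3)(9−2)(9−10)(9−6) = 6·7·(−1)·3 = −126 ≡ 6, so v_1 = 6^{−1} = 2 (mod 11).
  i = 2 (α = 3): (3−9)(3−2)(3−10)(3−6) = (−6)·1·(−7)·(−3) = −126 ≡ 6, so v_2 = 6^{−1} = 2 (mod 11).
  i = 3 (α = 2): (2−9)(2−3)(2−10)(2−6) = (−7)·(−1)·(−8)·(−4) = 224 ≡ 4, so v_3 = 4^{−1} = 3 (mod 11).
  i = 4 (α = 10): (10−9)(10−3)(10−2)(10−6) = 1·7·8·4 = 224 ≡ 4, so v_4 = 4^{−1} = 3 (mod 11).
  i = 5 (α = 6): (6−9)(6−3)(6−2)(6−10) = (−3)·3·4·(−4) = 144 ≡ 1, so v_5 = 1^{−1} = 1 (mod 11).
  v = [2, 2, 3, 3, 1].
Step 2: syndromes of r = [10, 5, 4, 3, 9] (all sums mod 11).
  S_0 = Σ v_i r_i = 2·10 + 2·5 + 3·4 + 3·3 + 1·9 = 60 ≡ 5.
  S_1 = Σ v_i α_i r_i = 2·9·10 + 2·3·5 + 3·2·4 + 3·10·3 + 1·6·9 = 378 ≡ 4.
  α_i^2 mod 11 = [4, 9, 4, 1, 3].
  S_2 = Σ v_i α_i^2 r_i = 2·4·10 + 2·9·5 + 3·4·4 + 3·1·3 + 1·3·9 = 254 ≡ 1.
  S = (5, 4, 1) ≠ 0, so r is not a codeword (an error is present).
Step 3: locate the error. For a single error e at position i, S_ℓ = v_i·e·α_i^ℓ, so α_err = S_1/S_0.
  S_0^{−1} = 5^{−1} = 9 (mod 11), so α_err = 4·9 = 36 ≡ 3 = α_2. Error position i = 2.
  Consistency check: S_2/S_1 = 1·3 = 3 ≡ 3 = α_err ✓ (single-error assumption holds).
Step 4: error magnitude e = S_0/v_2 = S_0·∏_{j≠2}(α_2 − α_j) = 5·6 = 30 ≡ 8 (mod 11).
Step 5: correct position 2: c_2 = r_2 − e = 5 − 8 ≡ 8 (mod 11). Hence c = [10, 8, 4, 3, 9].
  Check: interpolating c through the α_i gives m(x) = 7 + 4·x (degree < 2) with m(α_i) = c_i for every i, so c is indeed a codeword.


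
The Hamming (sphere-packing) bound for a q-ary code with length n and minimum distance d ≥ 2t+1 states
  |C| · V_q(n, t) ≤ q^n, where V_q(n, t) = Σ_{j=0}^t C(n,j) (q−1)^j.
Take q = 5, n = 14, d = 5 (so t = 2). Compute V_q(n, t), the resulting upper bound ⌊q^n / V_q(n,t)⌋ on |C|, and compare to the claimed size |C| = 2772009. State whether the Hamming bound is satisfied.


V_q(n, t) = 1513, q^n = 6103515625, Hamming bound = 4034048, |C| = 2772009 ≤ bound (satisfied).

Step 1: Compute V_q(n, t) = Σ_{j=0}^2 C(n, j) (q−1)^j.
  j = 0: C(14,0)·(4)^0 = 1·1 = 1.
  j = 1: C(14,1)·(4)^1 = 14·4 = 56.
  j = 2: C(14,2)·(4)^2 = 91·16 = 1456.
  V_q(n, t) = 1 + 56 + 1456 = 1513.
Step 2: q^n = 5^14 = 6103515625.
Step 3: Hamming bound ⌊q^n / V_q(n,t)⌋ = ⌊6103515625/1513⌋ = 4034048.
Step 4: Compare |C| = 2772009 to 4034048: satisfied.
The claimed |C| lies below the Hamming bound.


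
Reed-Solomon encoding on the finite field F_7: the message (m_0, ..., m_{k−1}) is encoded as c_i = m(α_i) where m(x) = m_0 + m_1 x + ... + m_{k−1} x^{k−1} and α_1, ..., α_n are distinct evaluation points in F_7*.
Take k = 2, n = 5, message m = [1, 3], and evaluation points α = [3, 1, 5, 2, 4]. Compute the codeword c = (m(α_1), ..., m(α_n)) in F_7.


c = [3, 4, 2, 0, 6]

Message polynomial: m(x) = 1 + 3·x (mod 7).
For each evaluation point α_i, compute m(α_i) mod 7:
  α_1 = 3: Horner steps 3 → 3, so m(3) = 3.
  α_2 = 1: Horner steps 3 → 4, so m(1) = 4.
  α_3 = 5: Horner steps 3 → 2, so m(5) = 2.
  α_4 = 2: Horner steps 3 → 0, so m(2) = 0.
  α_5 = 4: Horner steps 3 → 6, so m(4) = 6.
Codeword c = [3, 4, 2, 0, 6] ∈ F_7^5.


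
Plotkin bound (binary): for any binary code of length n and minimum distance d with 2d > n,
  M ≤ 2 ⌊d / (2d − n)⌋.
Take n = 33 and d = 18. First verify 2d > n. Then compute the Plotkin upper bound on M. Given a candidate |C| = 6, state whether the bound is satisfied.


Plotkin bound M ≤ 12; given |C| = 6 ≤ bound (satisfied).

Check applicability: 2d = 36, n = 33.
2d − n = 3 > 0, so Plotkin applies.
Compute d/(2d−n) = 18/3 ≈ 6.0000.
⌊d/(2d−n)⌋ = 6.
Plotkin bound: M ≤ 2·6 = 12.
Given |C| = 6, check: satisfied.
This |C| is below the Plotkin bound.


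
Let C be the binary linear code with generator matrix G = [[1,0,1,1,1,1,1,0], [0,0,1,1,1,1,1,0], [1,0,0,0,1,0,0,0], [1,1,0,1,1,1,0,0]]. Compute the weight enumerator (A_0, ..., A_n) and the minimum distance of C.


Weight distribution: A_0 = 1, A_1 = 2, A_2 = 1, A_3 = 2, A_4 = 5, A_5 = 4, A_6 = 1. Minimum distance d = 1.

Enumerate all 2^4 = 16 messages m ∈ F_2^4.
For each, compute codeword c = mG in F_2^8, then tally its weight.
  m = 0000 → c = 00000000, weight = 0.
  m = 1000 → c = 10111110, weight = 6.
  m = 0100 → c = 00111110, weight = 5.
  m = 1100 → c = 10000000, weight = 1.
  m = 0010 → c = 10001000, weight = 2.
  m = 1010 → c = 00110110, weight = 4.
  m = 0110 → c = 10110110, weight = 5.
  m = 1110 → c = 00001000, weight = 1.
  m = 0001 → c = 11011100, weight = 5.
  m = 1001 → c = 01100010, weight = 3.
  m = 0101 → c = 11100010, weight = 4.
  m = 1101 → c = 01011100, weight = 4.
  m = 0011 → c = 01010100, weight = 3.
  m = 1011 → c = 11101010, weight = 5.
  m = 0111 → c = 01101010, weight = 4.
  m = 1111 → c = 11010100, weight = 4.
Tally weights:
  weight 0: 1 codewords.
  weight 1: 2 codewords.
  weight 2: 1 codewords.
  weight 3: 2 codewords.
  weight 4: 5 codewords.
  weight 5: 4 codewords.
  weight 6: 1 codewords.
Minimum distance d = smallest w > 0 with A_w > 0 = 1.
Sanity: Σ A_w = 16 = 2^4 = 16 ✓.


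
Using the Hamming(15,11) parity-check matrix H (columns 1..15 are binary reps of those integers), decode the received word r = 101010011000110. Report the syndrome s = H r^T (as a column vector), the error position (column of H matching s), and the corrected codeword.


s = (0, 1, 0, 1)^T, error position = 5, corrected codeword c = 101000011000110

Compute s = H r^T mod 2 one row at a time:
  s_1 = 1 + 1 + 0 + 0 + 0 + 1 + 1 + 0 = 4 ≡ 0 (mod 2).
  s_2 = 0 + 1 + 0 + 0 + 0 + 1 + 1 + 0 = 3 ≡ 1 (mod 2).
  s_3 = 0 + 1 + 0 + 0 + 0 + 0 + 1 + 0 = 2 ≡ 0 (mod 2).
  s_4 = 1 + 1 + 1 + 0 + 1 + 0 + 1 + 0 = 5 ≡ 1 (mod 2).
s = (0, 1, 0, 1)^T — this equals column 5 of H (binary 0101), so error is at position 5.
Correct: flip bit 5 of r = 101010011000110 to get c = 101000011000110.


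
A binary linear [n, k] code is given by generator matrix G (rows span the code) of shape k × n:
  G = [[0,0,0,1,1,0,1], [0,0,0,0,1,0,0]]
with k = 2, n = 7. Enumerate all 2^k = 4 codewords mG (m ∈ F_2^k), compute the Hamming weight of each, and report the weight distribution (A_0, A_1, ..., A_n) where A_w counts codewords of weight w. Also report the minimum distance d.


Weight distribution: A_0 = 1, A_1 = 1, A_2 = 1, A_3 = 1. Minimum distance d = 1.

Enumerate all 2^2 = 4 messages m ∈ F_2^2.
For each, compute codeword c = mG in F_2^7, then tally its weight.
  m = 00 → c = 0000000, weight = 0.
  m = 10 → c = 0001101, weight = 3.
  m = 01 → c = 0000100, weight = 1.
  m = 11 → c = 0001001, weight = 2.
Tally weights:
  weight 0: 1 codewords.
  weight 1: 1 codewords.
  weight 2: 1 codewords.
  weight 3: 1 codewords.
Minimum distance d = smallest w > 0 with A_w > 0 = 1.
Sanity: Σ A_w = 4 = 2^2 = 4 ✓.


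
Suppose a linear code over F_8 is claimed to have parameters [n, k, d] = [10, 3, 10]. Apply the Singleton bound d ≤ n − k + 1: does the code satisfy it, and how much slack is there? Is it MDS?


Singleton RHS = n − k + 1 = 8, slack = -2, bound violated (no such code; not MDS).

Singleton bound: d ≤ n − k + 1.
Here n = 10, k = 3, so n − k + 1 = 8.
Given d = 10, check d ≤ 8: NO.
Slack = (n − k + 1) − d = -2.
The slack is negative: d = 10 exceeds n − k + 1 = 8 by 2, so the Singleton bound is violated and no linear [10, 3, 10]_8 code can exist. In particular it is not MDS (MDS requires d = n − k + 1 exactly).
Description: the claimed parameters are [10, 3, 10]_8; such a code would be impossible (violates the Singleton bound).


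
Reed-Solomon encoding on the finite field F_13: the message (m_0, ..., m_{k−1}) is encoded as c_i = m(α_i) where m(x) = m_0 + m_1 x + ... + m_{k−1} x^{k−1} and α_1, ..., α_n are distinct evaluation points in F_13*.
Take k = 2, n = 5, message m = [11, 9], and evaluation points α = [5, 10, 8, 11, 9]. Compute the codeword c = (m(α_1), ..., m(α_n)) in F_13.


c = [4, 10, 5, 6, 1]

Message polynomial: m(x) = 11 + 9·x (mod 13).
For each evaluation point α_i, compute m(α_i) mod 13:
  α_1 = 5: Horner steps 9 → 4, so m(5) = 4.
  α_2 = 10: Horner steps 9 → 10, so m(10) = 10.
  α_3 = 8: Horner steps 9 → 5, so m(8) = 5.
  α_4 = 11: Horner steps 9 → 6, so m(11) = 6.
  α_5 = 9: Horner steps 9 → 1, so m(9) = 1.
Codeword c = [4, 10, 5, 6, 1] ∈ F_13^5.
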